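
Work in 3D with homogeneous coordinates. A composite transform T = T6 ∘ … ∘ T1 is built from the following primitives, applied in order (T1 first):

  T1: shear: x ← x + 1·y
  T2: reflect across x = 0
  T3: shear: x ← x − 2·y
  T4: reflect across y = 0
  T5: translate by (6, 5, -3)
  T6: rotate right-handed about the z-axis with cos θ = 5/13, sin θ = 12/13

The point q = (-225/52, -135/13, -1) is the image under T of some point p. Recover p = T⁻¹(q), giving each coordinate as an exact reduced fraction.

p = (9/4, 5, 2)

T1 = [1 1 0 0; 0 1 0 0; 0 0 1 0; 0 0 0 1]
T2·T1 = [-1 -1 0 0; 0 1 0 0; 0 0 1 0; 0 0 0 1]
T3·…·T1 = [-1 -3 0 0; 0 1 0 0; 0 0 1 0; 0 0 0 1]
T4·…·T1 = [-1 -3 0 0; 0 -1 0 0; 0 0 1 0; 0 0 0 1]
T5·…·T1 = [-1 -3 0 6; 0 -1 0 5; 0 0 1 -3; 0 0 0 1]
T6·…·T1 = [-5/13 -3/13 0 -30/13; -12/13 -41/13 0 97/13; 0 0 1 -3; 0 0 0 1]
det M = 1; M⁻¹ = [-41/13 3/13 0 -9; 12/13 -5/13 0 5; 0 0 1 3; 0 0 0 1]
M⁻¹ · (-225/52, -135/13, -1)ᵀ = (9/4, 5, 2)ᵀ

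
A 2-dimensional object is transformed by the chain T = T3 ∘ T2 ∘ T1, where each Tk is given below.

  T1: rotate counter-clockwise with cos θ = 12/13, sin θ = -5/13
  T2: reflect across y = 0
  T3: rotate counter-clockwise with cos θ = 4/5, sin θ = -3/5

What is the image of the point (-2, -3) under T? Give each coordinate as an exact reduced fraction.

T1 rotate counter-clockwise with cos θ = 12/13, sin θ = -5/13: (-2, -3) → (-3, -2)
T2 reflect across y = 0: (-3, -2) → (-3, 2)
T3 rotate counter-clockwise with cos θ = 4/5, sin θ = -3/5: (-3, 2) → (-6/5, 17/5)

T(p) = (-6/5, 17/5)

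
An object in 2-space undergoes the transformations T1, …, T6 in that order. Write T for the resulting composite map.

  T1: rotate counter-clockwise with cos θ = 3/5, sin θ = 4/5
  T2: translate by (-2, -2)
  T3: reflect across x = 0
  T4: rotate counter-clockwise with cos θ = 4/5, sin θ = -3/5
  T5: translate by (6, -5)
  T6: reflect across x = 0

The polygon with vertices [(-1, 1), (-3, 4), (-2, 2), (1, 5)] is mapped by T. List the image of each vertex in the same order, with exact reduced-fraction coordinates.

image vertices: (-37/5, -44/5), (-52/5, -54/5), (-42/5, -49/5), (-57/5, -34/5)

T1 rotate counter-clockwise with cos θ = 3/5, sin θ = 4/5: (-1, 1) → (-7/5, -1/5); (-3, 4) → (-5, 0); (-2, 2) → (-14/5, -2/5); (1, 5) → (-17/5, 19/5)
T2 translate by (-2, -2): (-7/5, -1/5) → (-17/5, -11/5); (-5, 0) → (-7, -2); (-14/5, -2/5) → (-24/5, -12/5); (-17/5, 19/5) → (-27/5, 9/5)
T3 reflect across x = 0: (-17/5, -11/5) → (17/5, -11/5); (-7, -2) → (7, -2); (-24/5, -12/5) → (24/5, -12/5); (-27/5, 9/5) → (27/5, 9/5)
T4 rotate counter-clockwise with cos θ = 4/5, sin θ = -3/5: (17/5, -11/5) → (7/5, -19/5); (7, -2) → (22/5, -29/5); (24/5, -12/5) → (12/5, -24/5); (27/5, 9/5) → (27/5, -9/5)
T5 translate by (6, -5): (7/5, -19/5) → (37/5, -44/5); (22/5, -29/5) → (52/5, -54/5); (12/5, -24/5) → (42/5, -49/5); (27/5, -9/5) → (57/5, -34/5)
T6 reflect across x = 0: (37/5, -44/5) → (-37/5, -44/5); (52/5, -54/5) → (-52/5, -54/5); (42/5, -49/5) → (-42/5, -49/5); (57/5, -34/5) → (-57/5, -34/5)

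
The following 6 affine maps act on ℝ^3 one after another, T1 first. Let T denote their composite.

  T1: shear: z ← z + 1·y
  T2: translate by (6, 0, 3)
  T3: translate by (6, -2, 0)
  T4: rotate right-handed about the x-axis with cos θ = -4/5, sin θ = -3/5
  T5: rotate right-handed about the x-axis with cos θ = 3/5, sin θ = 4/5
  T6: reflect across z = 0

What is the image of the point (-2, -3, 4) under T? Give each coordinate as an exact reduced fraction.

T(p) = (10, 4, -5)

T1 shear: z ← z + 1·y: (-2, -3, 4) → (-2, -3, 1)
T2 translate by (6, 0, 3): (-2, -3, 1) → (4, -3, 4)
T3 translate by (6, -2, 0): (4, -3, 4) → (10, -5, 4)
T4 rotate right-handed about the x-axis with cos θ = -4/5, sin θ = -3/5: (10, -5, 4) → (10, 32/5, -1/5)
T5 rotate right-handed about the x-axis with cos θ = 3/5, sin θ = 4/5: (10, 32/5, -1/5) → (10, 4, 5)
T6 reflect across z = 0: (10, 4, 5) → (10, 4, -5)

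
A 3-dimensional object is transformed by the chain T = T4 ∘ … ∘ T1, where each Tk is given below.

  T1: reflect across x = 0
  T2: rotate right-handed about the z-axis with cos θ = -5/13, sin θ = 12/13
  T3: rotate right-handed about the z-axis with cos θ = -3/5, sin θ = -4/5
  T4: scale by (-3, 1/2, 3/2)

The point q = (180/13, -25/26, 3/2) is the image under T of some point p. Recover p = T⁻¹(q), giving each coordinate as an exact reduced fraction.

p = (4, -3, 1)

T1 = [-1 0 0 0; 0 1 0 0; 0 0 1 0; 0 0 0 1]
T2·T1 = [5/13 -12/13 0 0; -12/13 -5/13 0 0; 0 0 1 0; 0 0 0 1]
T3·…·T1 = [-63/65 16/65 0 0; 16/65 63/65 0 0; 0 0 1 0; 0 0 0 1]
T4·…·T1 = [189/65 -48/65 0 0; 8/65 63/130 0 0; 0 0 3/2 0; 0 0 0 1]
det M = 9/4; M⁻¹ = [21/65 32/65 0 0; -16/195 126/65 0 0; 0 0 2/3 0; 0 0 0 1]
M⁻¹ · (180/13, -25/26, 3/2)ᵀ = (4, -3, 1)ᵀ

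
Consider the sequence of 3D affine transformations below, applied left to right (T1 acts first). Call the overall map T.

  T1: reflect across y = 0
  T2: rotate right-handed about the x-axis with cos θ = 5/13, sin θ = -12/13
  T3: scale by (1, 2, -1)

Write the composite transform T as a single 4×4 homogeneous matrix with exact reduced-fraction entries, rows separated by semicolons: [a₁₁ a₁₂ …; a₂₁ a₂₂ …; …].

T1 = [1 0 0 0; 0 -1 0 0; 0 0 1 0; 0 0 0 1]
T2·T1 = [1 0 0 0; 0 -5/13 12/13 0; 0 12/13 5/13 0; 0 0 0 1]
T3·…·T1 = [1 0 0 0; 0 -10/13 24/13 0; 0 -12/13 -5/13 0; 0 0 0 1]

T = [1 0 0 0; 0 -10/13 24/13 0; 0 -12/13 -5/13 0; 0 0 0 1]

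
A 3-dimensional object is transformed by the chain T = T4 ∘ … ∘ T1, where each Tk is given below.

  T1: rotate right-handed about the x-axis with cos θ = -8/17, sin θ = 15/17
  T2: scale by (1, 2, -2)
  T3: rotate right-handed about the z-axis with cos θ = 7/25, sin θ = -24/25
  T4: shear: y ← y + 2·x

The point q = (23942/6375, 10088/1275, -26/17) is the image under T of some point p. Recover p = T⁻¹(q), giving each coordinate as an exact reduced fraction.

p = (2/3, -1/5, -2)

T1 = [1 0 0 0; 0 -8/17 -15/17 0; 0 15/17 -8/17 0; 0 0 0 1]
T2·T1 = [1 0 0 0; 0 -16/17 -30/17 0; 0 -30/17 16/17 0; 0 0 0 1]
T3·…·T1 = [7/25 -384/425 -144/85 0; -24/25 -112/425 -42/85 0; 0 -30/17 16/17 0; 0 0 0 1]
T4·…·T1 = [7/25 -384/425 -144/85 0; -2/5 -176/85 -66/17 0; 0 -30/17 16/17 0; 0 0 0 1]
det M = -4; M⁻¹ = [11/5 -24/25 0 0; -8/85 -28/425 -15/34 0; -3/17 -21/170 4/17 0; 0 0 0 1]
M⁻¹ · (23942/6375, 10088/1275, -26/17)ᵀ = (2/3, -1/5, -2)ᵀ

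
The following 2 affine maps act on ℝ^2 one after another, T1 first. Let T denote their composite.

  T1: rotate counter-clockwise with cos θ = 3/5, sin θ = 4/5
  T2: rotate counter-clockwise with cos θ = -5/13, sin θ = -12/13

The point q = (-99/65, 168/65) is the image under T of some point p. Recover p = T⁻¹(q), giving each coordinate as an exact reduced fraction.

p = (-3, 0)

T1 = [3/5 -4/5 0; 4/5 3/5 0; 0 0 1]
T2·T1 = [33/65 56/65 0; -56/65 33/65 0; 0 0 1]
det M = 1; M⁻¹ = [33/65 -56/65 0; 56/65 33/65 0; 0 0 1]
M⁻¹ · (-99/65, 168/65)ᵀ = (-3, 0)ᵀ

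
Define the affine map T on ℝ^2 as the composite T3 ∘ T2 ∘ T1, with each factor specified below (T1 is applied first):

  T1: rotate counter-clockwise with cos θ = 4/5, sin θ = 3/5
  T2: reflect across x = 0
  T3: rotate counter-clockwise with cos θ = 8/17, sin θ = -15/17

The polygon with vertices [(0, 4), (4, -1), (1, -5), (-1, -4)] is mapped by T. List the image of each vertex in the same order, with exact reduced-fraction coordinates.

image vertices: (336/85, -52/85), (-32/85, 349/85), (-407/85, 149/85), (-349/85, -32/85)

T1 rotate counter-clockwise with cos θ = 4/5, sin θ = 3/5: (0, 4) → (-12/5, 16/5); (4, -1) → (19/5, 8/5); (1, -5) → (19/5, -17/5); (-1, -4) → (8/5, -19/5)
T2 reflect across x = 0: (-12/5, 16/5) → (12/5, 16/5); (19/5, 8/5) → (-19/5, 8/5); (19/5, -17/5) → (-19/5, -17/5); (8/5, -19/5) → (-8/5, -19/5)
T3 rotate counter-clockwise with cos θ = 8/17, sin θ = -15/17: (12/5, 16/5) → (336/85, -52/85); (-19/5, 8/5) → (-32/85, 349/85); (-19/5, -17/5) → (-407/85, 149/85); (-8/5, -19/5) → (-349/85, -32/85)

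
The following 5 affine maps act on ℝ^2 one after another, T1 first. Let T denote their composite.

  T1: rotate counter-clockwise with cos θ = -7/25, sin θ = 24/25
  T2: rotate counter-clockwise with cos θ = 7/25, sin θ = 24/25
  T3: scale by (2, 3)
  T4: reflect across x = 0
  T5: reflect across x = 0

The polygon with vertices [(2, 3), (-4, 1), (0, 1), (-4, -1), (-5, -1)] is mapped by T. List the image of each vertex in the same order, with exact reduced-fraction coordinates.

T1 rotate counter-clockwise with cos θ = -7/25, sin θ = 24/25: (2, 3) → (-86/25, 27/25); (-4, 1) → (4/25, -103/25); (0, 1) → (-24/25, -7/25); (-4, -1) → (52/25, -89/25); (-5, -1) → (59/25, -113/25)
T2 rotate counter-clockwise with cos θ = 7/25, sin θ = 24/25: (-86/25, 27/25) → (-2, -3); (4/25, -103/25) → (4, -1); (-24/25, -7/25) → (0, -1); (52/25, -89/25) → (4, 1); (59/25, -113/25) → (5, 1)
T3 scale by (2, 3): (-2, -3) → (-4, -9); (4, -1) → (8, -3); (0, -1) → (0, -3); (4, 1) → (8, 3); (5, 1) → (10, 3)
T4 reflect across x = 0: (-4, -9) → (4, -9); (8, -3) → (-8, -3); (0, -3) → (0, -3); (8, 3) → (-8, 3); (10, 3) → (-10, 3)
T5 reflect across x = 0: (4, -9) → (-4, -9); (-8, -3) → (8, -3); (0, -3) → (0, -3); (-8, 3) → (8, 3); (-10, 3) → (10, 3)

image vertices: (-4, -9), (8, -3), (0, -3), (8, 3), (10, 3)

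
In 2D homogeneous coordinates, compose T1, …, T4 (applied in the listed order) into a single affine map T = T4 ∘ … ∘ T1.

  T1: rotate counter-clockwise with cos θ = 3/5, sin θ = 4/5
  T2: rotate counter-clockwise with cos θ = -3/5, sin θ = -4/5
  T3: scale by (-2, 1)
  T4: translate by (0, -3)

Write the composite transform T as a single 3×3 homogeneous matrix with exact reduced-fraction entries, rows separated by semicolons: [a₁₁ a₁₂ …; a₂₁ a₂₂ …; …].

T = [-14/25 -48/25 0; -24/25 7/25 -3; 0 0 1]

T1 = [3/5 -4/5 0; 4/5 3/5 0; 0 0 1]
T2·T1 = [7/25 24/25 0; -24/25 7/25 0; 0 0 1]
T3·…·T1 = [-14/25 -48/25 0; -24/25 7/25 0; 0 0 1]
T4·…·T1 = [-14/25 -48/25 0; -24/25 7/25 -3; 0 0 1]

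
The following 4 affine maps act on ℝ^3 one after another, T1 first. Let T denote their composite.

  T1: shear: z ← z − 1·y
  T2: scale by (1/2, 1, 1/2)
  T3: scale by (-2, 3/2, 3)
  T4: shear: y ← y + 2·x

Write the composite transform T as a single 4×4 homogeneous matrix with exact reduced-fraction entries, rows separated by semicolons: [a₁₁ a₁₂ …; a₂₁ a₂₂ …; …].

T = [-1 0 0 0; -2 3/2 0 0; 0 -3/2 3/2 0; 0 0 0 1]

T1 = [1 0 0 0; 0 1 0 0; 0 -1 1 0; 0 0 0 1]
T2·T1 = [1/2 0 0 0; 0 1 0 0; 0 -1/2 1/2 0; 0 0 0 1]
T3·…·T1 = [-1 0 0 0; 0 3/2 0 0; 0 -3/2 3/2 0; 0 0 0 1]
T4·…·T1 = [-1 0 0 0; -2 3/2 0 0; 0 -3/2 3/2 0; 0 0 0 1]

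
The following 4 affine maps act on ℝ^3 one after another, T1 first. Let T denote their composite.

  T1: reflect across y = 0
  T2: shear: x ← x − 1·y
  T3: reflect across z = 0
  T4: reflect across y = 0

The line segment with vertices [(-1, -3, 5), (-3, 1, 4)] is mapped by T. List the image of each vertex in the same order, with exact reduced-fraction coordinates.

image vertices: (-4, -3, -5), (-2, 1, -4)

T1 reflect across y = 0: (-1, -3, 5) → (-1, 3, 5); (-3, 1, 4) → (-3, -1, 4)
T2 shear: x ← x − 1·y: (-1, 3, 5) → (-4, 3, 5); (-3, -1, 4) → (-2, -1, 4)
T3 reflect across z = 0: (-4, 3, 5) → (-4, 3, -5); (-2, -1, 4) → (-2, -1, -4)
T4 reflect across y = 0: (-4, 3, -5) → (-4, -3, -5); (-2, -1, -4) → (-2, 1, -4)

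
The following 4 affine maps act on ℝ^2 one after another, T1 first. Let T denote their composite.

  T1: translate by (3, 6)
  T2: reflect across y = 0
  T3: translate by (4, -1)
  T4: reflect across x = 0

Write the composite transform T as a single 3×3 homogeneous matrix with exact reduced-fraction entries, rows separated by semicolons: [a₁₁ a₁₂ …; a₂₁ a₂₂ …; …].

T = [-1 0 -7; 0 -1 -7; 0 0 1]

T1 = [1 0 3; 0 1 6; 0 0 1]
T2·T1 = [1 0 3; 0 -1 -6; 0 0 1]
T3·…·T1 = [1 0 7; 0 -1 -7; 0 0 1]
T4·…·T1 = [-1 0 -7; 0 -1 -7; 0 0 1]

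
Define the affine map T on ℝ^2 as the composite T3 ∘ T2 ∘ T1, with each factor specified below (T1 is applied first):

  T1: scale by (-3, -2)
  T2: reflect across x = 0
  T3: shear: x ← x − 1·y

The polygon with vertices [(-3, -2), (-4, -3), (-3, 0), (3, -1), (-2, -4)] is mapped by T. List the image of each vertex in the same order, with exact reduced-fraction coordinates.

image vertices: (-13, 4), (-18, 6), (-9, 0), (7, 2), (-14, 8)

T1 scale by (-3, -2): (-3, -2) → (9, 4); (-4, -3) → (12, 6); (-3, 0) → (9, 0); (3, -1) → (-9, 2); (-2, -4) → (6, 8)
T2 reflect across x = 0: (9, 4) → (-9, 4); (12, 6) → (-12, 6); (9, 0) → (-9, 0); (-9, 2) → (9, 2); (6, 8) → (-6, 8)
T3 shear: x ← x − 1·y: (-9, 4) → (-13, 4); (-12, 6) → (-18, 6); (-9, 0) → (-9, 0); (9, 2) → (7, 2); (-6, 8) → (-14, 8)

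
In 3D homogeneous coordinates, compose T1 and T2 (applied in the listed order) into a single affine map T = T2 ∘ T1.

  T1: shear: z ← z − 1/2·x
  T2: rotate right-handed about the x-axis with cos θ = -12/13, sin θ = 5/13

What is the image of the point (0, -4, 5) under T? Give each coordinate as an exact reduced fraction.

T1 shear: z ← z − 1/2·x: (0, -4, 5) → (0, -4, 5)
T2 rotate right-handed about the x-axis with cos θ = -12/13, sin θ = 5/13: (0, -4, 5) → (0, 23/13, -80/13)

T(p) = (0, 23/13, -80/13)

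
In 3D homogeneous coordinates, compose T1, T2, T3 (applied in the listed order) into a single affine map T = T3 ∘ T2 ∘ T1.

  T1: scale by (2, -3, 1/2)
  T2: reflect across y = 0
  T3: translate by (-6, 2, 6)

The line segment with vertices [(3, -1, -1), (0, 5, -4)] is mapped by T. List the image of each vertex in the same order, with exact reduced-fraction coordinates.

image vertices: (0, -1, 11/2), (-6, 17, 4)

T1 scale by (2, -3, 1/2): (3, -1, -1) → (6, 3, -1/2); (0, 5, -4) → (0, -15, -2)
T2 reflect across y = 0: (6, 3, -1/2) → (6, -3, -1/2); (0, -15, -2) → (0, 15, -2)
T3 translate by (-6, 2, 6): (6, -3, -1/2) → (0, -1, 11/2); (0, 15, -2) → (-6, 17, 4)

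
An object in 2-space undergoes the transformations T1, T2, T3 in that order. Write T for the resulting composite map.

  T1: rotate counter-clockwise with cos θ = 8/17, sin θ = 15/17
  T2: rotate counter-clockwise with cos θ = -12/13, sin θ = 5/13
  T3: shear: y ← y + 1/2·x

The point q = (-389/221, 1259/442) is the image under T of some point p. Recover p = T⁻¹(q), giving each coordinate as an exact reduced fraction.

T1 = [8/17 -15/17 0; 15/17 8/17 0; 0 0 1]
T2·T1 = [-171/221 140/221 0; -140/221 -171/221 0; 0 0 1]
T3·…·T1 = [-171/221 140/221 0; -451/442 -101/221 0; 0 0 1]
det M = 1; M⁻¹ = [-101/221 -140/221 0; 451/442 -171/221 0; 0 0 1]
M⁻¹ · (-389/221, 1259/442)ᵀ = (-1, -4)ᵀ

p = (-1, -4)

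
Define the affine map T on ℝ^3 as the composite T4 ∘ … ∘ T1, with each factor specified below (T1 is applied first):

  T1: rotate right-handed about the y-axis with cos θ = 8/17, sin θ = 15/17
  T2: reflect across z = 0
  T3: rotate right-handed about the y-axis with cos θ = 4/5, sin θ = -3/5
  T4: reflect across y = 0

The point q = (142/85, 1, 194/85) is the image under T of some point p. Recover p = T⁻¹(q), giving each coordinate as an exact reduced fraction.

p = (2, -1, 2)

T1 = [8/17 0 15/17 0; 0 1 0 0; -15/17 0 8/17 0; 0 0 0 1]
T2·T1 = [8/17 0 15/17 0; 0 1 0 0; 15/17 0 -8/17 0; 0 0 0 1]
T3·…·T1 = [-13/85 0 84/85 0; 0 1 0 0; 84/85 0 13/85 0; 0 0 0 1]
T4·…·T1 = [-13/85 0 84/85 0; 0 -1 0 0; 84/85 0 13/85 0; 0 0 0 1]
det M = 1; M⁻¹ = [-13/85 0 84/85 0; 0 -1 0 0; 84/85 0 13/85 0; 0 0 0 1]
M⁻¹ · (142/85, 1, 194/85)ᵀ = (2, -1, 2)ᵀ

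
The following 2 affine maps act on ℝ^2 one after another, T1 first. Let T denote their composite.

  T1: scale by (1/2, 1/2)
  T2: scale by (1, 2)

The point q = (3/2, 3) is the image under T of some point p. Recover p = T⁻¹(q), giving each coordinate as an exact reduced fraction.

T1 = [1/2 0 0; 0 1/2 0; 0 0 1]
T2·T1 = [1/2 0 0; 0 1 0; 0 0 1]
det M = 1/2; M⁻¹ = [2 0 0; 0 1 0; 0 0 1]
M⁻¹ · (3/2, 3)ᵀ = (3, 3)ᵀ

p = (3, 3)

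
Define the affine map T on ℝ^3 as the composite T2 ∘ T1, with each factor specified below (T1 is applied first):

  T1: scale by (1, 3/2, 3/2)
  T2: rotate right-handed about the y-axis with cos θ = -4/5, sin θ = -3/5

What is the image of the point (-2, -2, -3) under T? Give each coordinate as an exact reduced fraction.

T1 scale by (1, 3/2, 3/2): (-2, -2, -3) → (-2, -3, -9/2)
T2 rotate right-handed about the y-axis with cos θ = -4/5, sin θ = -3/5: (-2, -3, -9/2) → (43/10, -3, 12/5)

T(p) = (43/10, -3, 12/5)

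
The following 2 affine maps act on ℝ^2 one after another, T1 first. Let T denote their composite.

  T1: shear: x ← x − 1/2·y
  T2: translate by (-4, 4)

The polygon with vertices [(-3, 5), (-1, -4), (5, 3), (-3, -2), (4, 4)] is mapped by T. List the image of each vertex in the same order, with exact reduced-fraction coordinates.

image vertices: (-19/2, 9), (-3, 0), (-1/2, 7), (-6, 2), (-2, 8)

T1 shear: x ← x − 1/2·y: (-3, 5) → (-11/2, 5); (-1, -4) → (1, -4); (5, 3) → (7/2, 3); (-3, -2) → (-2, -2); (4, 4) → (2, 4)
T2 translate by (-4, 4): (-11/2, 5) → (-19/2, 9); (1, -4) → (-3, 0); (7/2, 3) → (-1/2, 7); (-2, -2) → (-6, 2); (2, 4) → (-2, 8)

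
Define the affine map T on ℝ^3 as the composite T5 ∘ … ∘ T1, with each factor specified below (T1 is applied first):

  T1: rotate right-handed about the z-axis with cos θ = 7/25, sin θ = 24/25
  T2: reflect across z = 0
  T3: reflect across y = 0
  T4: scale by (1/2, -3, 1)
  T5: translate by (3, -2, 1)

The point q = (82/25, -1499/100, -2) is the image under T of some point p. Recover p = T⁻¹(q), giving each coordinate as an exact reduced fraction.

p = (-4, -7/4, 3)

T1 = [7/25 -24/25 0 0; 24/25 7/25 0 0; 0 0 1 0; 0 0 0 1]
T2·T1 = [7/25 -24/25 0 0; 24/25 7/25 0 0; 0 0 -1 0; 0 0 0 1]
T3·…·T1 = [7/25 -24/25 0 0; -24/25 -7/25 0 0; 0 0 -1 0; 0 0 0 1]
T4·…·T1 = [7/50 -12/25 0 0; 72/25 21/25 0 0; 0 0 -1 0; 0 0 0 1]
T5·…·T1 = [7/50 -12/25 0 3; 72/25 21/25 0 -2; 0 0 -1 1; 0 0 0 1]
det M = -3/2; M⁻¹ = [14/25 8/25 0 -26/25; -48/25 7/75 0 446/75; 0 0 -1 1; 0 0 0 1]
M⁻¹ · (82/25, -1499/100, -2)ᵀ = (-4, -7/4, 3)ᵀ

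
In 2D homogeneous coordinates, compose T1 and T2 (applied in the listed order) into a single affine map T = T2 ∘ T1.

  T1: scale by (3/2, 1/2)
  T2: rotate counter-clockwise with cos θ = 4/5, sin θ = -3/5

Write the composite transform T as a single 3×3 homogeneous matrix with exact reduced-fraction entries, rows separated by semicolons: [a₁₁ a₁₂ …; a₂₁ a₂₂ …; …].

T = [6/5 3/10 0; -9/10 2/5 0; 0 0 1]

T1 = [3/2 0 0; 0 1/2 0; 0 0 1]
T2·T1 = [6/5 3/10 0; -9/10 2/5 0; 0 0 1]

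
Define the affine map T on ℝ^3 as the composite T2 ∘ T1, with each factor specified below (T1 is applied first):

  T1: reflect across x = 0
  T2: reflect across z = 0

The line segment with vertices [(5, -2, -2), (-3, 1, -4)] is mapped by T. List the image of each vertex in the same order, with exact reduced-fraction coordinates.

T1 reflect across x = 0: (5, -2, -2) → (-5, -2, -2); (-3, 1, -4) → (3, 1, -4)
T2 reflect across z = 0: (-5, -2, -2) → (-5, -2, 2); (3, 1, -4) → (3, 1, 4)

image vertices: (-5, -2, 2), (3, 1, 4)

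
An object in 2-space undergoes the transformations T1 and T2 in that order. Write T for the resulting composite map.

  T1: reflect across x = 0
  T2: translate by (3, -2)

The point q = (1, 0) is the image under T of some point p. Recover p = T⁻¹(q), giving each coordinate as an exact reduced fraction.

T1 = [-1 0 0; 0 1 0; 0 0 1]
T2·T1 = [-1 0 3; 0 1 -2; 0 0 1]
det M = -1; M⁻¹ = [-1 0 3; 0 1 2; 0 0 1]
M⁻¹ · (1, 0)ᵀ = (2, 2)ᵀ

p = (2, 2)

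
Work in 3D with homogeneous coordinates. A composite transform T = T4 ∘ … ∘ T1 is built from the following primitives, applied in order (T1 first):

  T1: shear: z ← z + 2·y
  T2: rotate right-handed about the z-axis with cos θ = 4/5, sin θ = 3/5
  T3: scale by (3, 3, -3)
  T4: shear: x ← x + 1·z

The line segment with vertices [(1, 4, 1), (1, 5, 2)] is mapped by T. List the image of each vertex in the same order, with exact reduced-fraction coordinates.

T1 shear: z ← z + 2·y: (1, 4, 1) → (1, 4, 9); (1, 5, 2) → (1, 5, 12)
T2 rotate right-handed about the z-axis with cos θ = 4/5, sin θ = 3/5: (1, 4, 9) → (-8/5, 19/5, 9); (1, 5, 12) → (-11/5, 23/5, 12)
T3 scale by (3, 3, -3): (-8/5, 19/5, 9) → (-24/5, 57/5, -27); (-11/5, 23/5, 12) → (-33/5, 69/5, -36)
T4 shear: x ← x + 1·z: (-24/5, 57/5, -27) → (-159/5, 57/5, -27); (-33/5, 69/5, -36) → (-213/5, 69/5, -36)

image vertices: (-159/5, 57/5, -27), (-213/5, 69/5, -36)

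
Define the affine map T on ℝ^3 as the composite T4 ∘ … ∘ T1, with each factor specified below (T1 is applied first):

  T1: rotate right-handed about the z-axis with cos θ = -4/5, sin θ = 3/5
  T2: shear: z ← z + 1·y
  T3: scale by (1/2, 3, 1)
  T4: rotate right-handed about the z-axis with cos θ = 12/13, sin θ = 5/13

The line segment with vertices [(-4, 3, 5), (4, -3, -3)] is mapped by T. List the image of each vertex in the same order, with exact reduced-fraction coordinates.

image vertices: (402/65, -1693/130, 1/5), (-402/65, 1693/130, 9/5)

T1 rotate right-handed about the z-axis with cos θ = -4/5, sin θ = 3/5: (-4, 3, 5) → (7/5, -24/5, 5); (4, -3, -3) → (-7/5, 24/5, -3)
T2 shear: z ← z + 1·y: (7/5, -24/5, 5) → (7/5, -24/5, 1/5); (-7/5, 24/5, -3) → (-7/5, 24/5, 9/5)
T3 scale by (1/2, 3, 1): (7/5, -24/5, 1/5) → (7/10, -72/5, 1/5); (-7/5, 24/5, 9/5) → (-7/10, 72/5, 9/5)
T4 rotate right-handed about the z-axis with cos θ = 12/13, sin θ = 5/13: (7/10, -72/5, 1/5) → (402/65, -1693/130, 1/5); (-7/10, 72/5, 9/5) → (-402/65, 1693/130, 9/5)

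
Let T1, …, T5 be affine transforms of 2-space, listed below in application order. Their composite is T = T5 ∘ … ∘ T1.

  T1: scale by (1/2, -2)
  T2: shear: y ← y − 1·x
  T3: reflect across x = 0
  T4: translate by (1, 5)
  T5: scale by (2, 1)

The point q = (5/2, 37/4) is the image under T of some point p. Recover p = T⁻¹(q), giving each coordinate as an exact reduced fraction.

T1 = [1/2 0 0; 0 -2 0; 0 0 1]
T2·T1 = [1/2 0 0; -1/2 -2 0; 0 0 1]
T3·…·T1 = [-1/2 0 0; -1/2 -2 0; 0 0 1]
T4·…·T1 = [-1/2 0 1; -1/2 -2 5; 0 0 1]
T5·…·T1 = [-1 0 2; -1/2 -2 5; 0 0 1]
det M = 2; M⁻¹ = [-1 0 2; 1/4 -1/2 2; 0 0 1]
M⁻¹ · (5/2, 37/4)ᵀ = (-1/2, -2)ᵀ

p = (-1/2, -2)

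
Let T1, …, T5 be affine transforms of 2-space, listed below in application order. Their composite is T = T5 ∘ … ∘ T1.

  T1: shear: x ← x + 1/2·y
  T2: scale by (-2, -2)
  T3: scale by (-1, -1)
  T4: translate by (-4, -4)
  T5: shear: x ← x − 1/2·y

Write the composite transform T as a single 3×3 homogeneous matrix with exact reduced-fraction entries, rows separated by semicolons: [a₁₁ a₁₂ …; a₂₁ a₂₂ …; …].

T = [2 0 -2; 0 2 -4; 0 0 1]

T1 = [1 1/2 0; 0 1 0; 0 0 1]
T2·T1 = [-2 -1 0; 0 -2 0; 0 0 1]
T3·…·T1 = [2 1 0; 0 2 0; 0 0 1]
T4·…·T1 = [2 1 -4; 0 2 -4; 0 0 1]
T5·…·T1 = [2 0 -2; 0 2 -4; 0 0 1]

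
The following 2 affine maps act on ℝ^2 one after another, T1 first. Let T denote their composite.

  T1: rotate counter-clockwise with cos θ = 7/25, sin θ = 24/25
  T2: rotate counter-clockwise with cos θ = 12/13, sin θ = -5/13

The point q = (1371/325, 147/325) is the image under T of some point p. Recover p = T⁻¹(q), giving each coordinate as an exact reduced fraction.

p = (3, -3)

T1 = [7/25 -24/25 0; 24/25 7/25 0; 0 0 1]
T2·T1 = [204/325 -253/325 0; 253/325 204/325 0; 0 0 1]
det M = 1; M⁻¹ = [204/325 253/325 0; -253/325 204/325 0; 0 0 1]
M⁻¹ · (1371/325, 147/325)ᵀ = (3, -3)ᵀ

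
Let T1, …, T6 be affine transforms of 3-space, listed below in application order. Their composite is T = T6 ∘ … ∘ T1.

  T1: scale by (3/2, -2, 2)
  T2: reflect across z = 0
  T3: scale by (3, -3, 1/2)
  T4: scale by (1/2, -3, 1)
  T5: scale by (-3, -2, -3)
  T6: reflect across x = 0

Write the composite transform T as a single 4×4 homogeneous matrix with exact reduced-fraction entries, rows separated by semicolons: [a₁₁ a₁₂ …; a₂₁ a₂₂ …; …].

T = [27/4 0 0 0; 0 36 0 0; 0 0 3 0; 0 0 0 1]

T1 = [3/2 0 0 0; 0 -2 0 0; 0 0 2 0; 0 0 0 1]
T2·T1 = [3/2 0 0 0; 0 -2 0 0; 0 0 -2 0; 0 0 0 1]
T3·…·T1 = [9/2 0 0 0; 0 6 0 0; 0 0 -1 0; 0 0 0 1]
T4·…·T1 = [9/4 0 0 0; 0 -18 0 0; 0 0 -1 0; 0 0 0 1]
T5·…·T1 = [-27/4 0 0 0; 0 36 0 0; 0 0 3 0; 0 0 0 1]
T6·…·T1 = [27/4 0 0 0; 0 36 0 0; 0 0 3 0; 0 0 0 1]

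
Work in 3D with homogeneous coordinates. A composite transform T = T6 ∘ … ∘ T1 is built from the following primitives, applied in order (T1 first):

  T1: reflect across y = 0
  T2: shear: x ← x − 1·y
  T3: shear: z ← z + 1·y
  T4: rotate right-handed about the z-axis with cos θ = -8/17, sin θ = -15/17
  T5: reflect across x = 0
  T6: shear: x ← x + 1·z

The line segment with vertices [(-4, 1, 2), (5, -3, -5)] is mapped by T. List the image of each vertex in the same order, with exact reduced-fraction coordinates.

image vertices: (8/17, 53/17, 1), (-63/17, -54/17, -2)

T1 reflect across y = 0: (-4, 1, 2) → (-4, -1, 2); (5, -3, -5) → (5, 3, -5)
T2 shear: x ← x − 1·y: (-4, -1, 2) → (-3, -1, 2); (5, 3, -5) → (2, 3, -5)
T3 shear: z ← z + 1·y: (-3, -1, 2) → (-3, -1, 1); (2, 3, -5) → (2, 3, -2)
T4 rotate right-handed about the z-axis with cos θ = -8/17, sin θ = -15/17: (-3, -1, 1) → (9/17, 53/17, 1); (2, 3, -2) → (29/17, -54/17, -2)
T5 reflect across x = 0: (9/17, 53/17, 1) → (-9/17, 53/17, 1); (29/17, -54/17, -2) → (-29/17, -54/17, -2)
T6 shear: x ← x + 1·z: (-9/17, 53/17, 1) → (8/17, 53/17, 1); (-29/17, -54/17, -2) → (-63/17, -54/17, -2)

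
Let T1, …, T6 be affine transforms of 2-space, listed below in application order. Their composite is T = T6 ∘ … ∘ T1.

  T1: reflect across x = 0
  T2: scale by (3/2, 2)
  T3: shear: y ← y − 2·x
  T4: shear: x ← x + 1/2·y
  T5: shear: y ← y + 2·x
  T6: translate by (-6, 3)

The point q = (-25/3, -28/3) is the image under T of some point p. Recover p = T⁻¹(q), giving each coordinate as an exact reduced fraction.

T1 = [-1 0 0; 0 1 0; 0 0 1]
T2·T1 = [-3/2 0 0; 0 2 0; 0 0 1]
T3·…·T1 = [-3/2 0 0; 3 2 0; 0 0 1]
T4·…·T1 = [0 1 0; 3 2 0; 0 0 1]
T5·…·T1 = [0 1 0; 3 4 0; 0 0 1]
T6·…·T1 = [0 1 -6; 3 4 3; 0 0 1]
det M = -3; M⁻¹ = [-4/3 1/3 -9; 1 0 6; 0 0 1]
M⁻¹ · (-25/3, -28/3)ᵀ = (-1, -7/3)ᵀ

p = (-1, -7/3)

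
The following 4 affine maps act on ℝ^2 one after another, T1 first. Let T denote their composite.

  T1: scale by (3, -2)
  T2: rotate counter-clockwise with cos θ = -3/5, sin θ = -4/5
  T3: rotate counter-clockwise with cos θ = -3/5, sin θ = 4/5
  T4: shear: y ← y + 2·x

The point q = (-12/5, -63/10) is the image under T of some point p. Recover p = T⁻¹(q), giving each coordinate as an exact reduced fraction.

p = (-4/5, 3/4)

T1 = [3 0 0; 0 -2 0; 0 0 1]
T2·T1 = [-9/5 -8/5 0; -12/5 6/5 0; 0 0 1]
T3·…·T1 = [3 0 0; 0 -2 0; 0 0 1]
T4·…·T1 = [3 0 0; 6 -2 0; 0 0 1]
det M = -6; M⁻¹ = [1/3 0 0; 1 -1/2 0; 0 0 1]
M⁻¹ · (-12/5, -63/10)ᵀ = (-4/5, 3/4)ᵀ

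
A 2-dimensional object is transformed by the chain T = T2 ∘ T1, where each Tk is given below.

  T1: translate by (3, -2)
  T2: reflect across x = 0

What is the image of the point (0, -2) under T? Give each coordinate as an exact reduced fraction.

T1 translate by (3, -2): (0, -2) → (3, -4)
T2 reflect across x = 0: (3, -4) → (-3, -4)

T(p) = (-3, -4)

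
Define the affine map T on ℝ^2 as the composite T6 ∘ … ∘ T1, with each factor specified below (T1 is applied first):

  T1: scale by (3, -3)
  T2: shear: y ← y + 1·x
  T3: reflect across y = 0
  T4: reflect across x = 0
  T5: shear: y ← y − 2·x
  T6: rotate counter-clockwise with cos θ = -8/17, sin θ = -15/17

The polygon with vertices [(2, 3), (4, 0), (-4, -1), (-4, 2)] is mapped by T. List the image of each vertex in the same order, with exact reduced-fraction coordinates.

image vertices: (273/17, -30/17), (276/17, 84/17), (-321/17, -60/17), (-186/17, -132/17)

T1 scale by (3, -3): (2, 3) → (6, -9); (4, 0) → (12, 0); (-4, -1) → (-12, 3); (-4, 2) → (-12, -6)
T2 shear: y ← y + 1·x: (6, -9) → (6, -3); (12, 0) → (12, 12); (-12, 3) → (-12, -9); (-12, -6) → (-12, -18)
T3 reflect across y = 0: (6, -3) → (6, 3); (12, 12) → (12, -12); (-12, -9) → (-12, 9); (-12, -18) → (-12, 18)
T4 reflect across x = 0: (6, 3) → (-6, 3); (12, -12) → (-12, -12); (-12, 9) → (12, 9); (-12, 18) → (12, 18)
T5 shear: y ← y − 2·x: (-6, 3) → (-6, 15); (-12, -12) → (-12, 12); (12, 9) → (12, -15); (12, 18) → (12, -6)
T6 rotate counter-clockwise with cos θ = -8/17, sin θ = -15/17: (-6, 15) → (273/17, -30/17); (-12, 12) → (276/17, 84/17); (12, -15) → (-321/17, -60/17); (12, -6) → (-186/17, -132/17)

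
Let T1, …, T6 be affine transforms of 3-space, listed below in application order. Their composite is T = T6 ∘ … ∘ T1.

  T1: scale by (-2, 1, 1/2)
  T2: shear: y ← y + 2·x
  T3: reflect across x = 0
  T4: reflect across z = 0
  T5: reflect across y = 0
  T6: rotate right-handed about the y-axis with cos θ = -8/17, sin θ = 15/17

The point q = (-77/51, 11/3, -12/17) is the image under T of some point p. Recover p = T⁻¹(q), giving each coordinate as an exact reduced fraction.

p = (2/3, -1, 2)

T1 = [-2 0 0 0; 0 1 0 0; 0 0 1/2 0; 0 0 0 1]
T2·T1 = [-2 0 0 0; -4 1 0 0; 0 0 1/2 0; 0 0 0 1]
T3·…·T1 = [2 0 0 0; -4 1 0 0; 0 0 1/2 0; 0 0 0 1]
T4·…·T1 = [2 0 0 0; -4 1 0 0; 0 0 -1/2 0; 0 0 0 1]
T5·…·T1 = [2 0 0 0; 4 -1 0 0; 0 0 -1/2 0; 0 0 0 1]
T6·…·T1 = [-16/17 0 -15/34 0; 4 -1 0 0; -30/17 0 4/17 0; 0 0 0 1]
det M = 1; M⁻¹ = [-4/17 0 -15/34 0; -16/17 -1 -30/17 0; -30/17 0 16/17 0; 0 0 0 1]
M⁻¹ · (-77/51, 11/3, -12/17)ᵀ = (2/3, -1, 2)ᵀ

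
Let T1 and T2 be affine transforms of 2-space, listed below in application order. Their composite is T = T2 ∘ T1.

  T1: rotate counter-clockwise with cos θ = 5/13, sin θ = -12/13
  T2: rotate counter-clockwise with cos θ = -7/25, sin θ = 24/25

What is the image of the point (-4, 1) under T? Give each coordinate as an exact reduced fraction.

T(p) = (-1216/325, -563/325)

T1 rotate counter-clockwise with cos θ = 5/13, sin θ = -12/13: (-4, 1) → (-8/13, 53/13)
T2 rotate counter-clockwise with cos θ = -7/25, sin θ = 24/25: (-8/13, 53/13) → (-1216/325, -563/325)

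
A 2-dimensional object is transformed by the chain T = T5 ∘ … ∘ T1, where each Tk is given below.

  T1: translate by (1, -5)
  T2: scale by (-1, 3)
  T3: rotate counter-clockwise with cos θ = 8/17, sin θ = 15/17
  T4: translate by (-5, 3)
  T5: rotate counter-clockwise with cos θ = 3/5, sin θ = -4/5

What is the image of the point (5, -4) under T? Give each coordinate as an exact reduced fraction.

T(p) = (-12/5, -109/5)

T1 translate by (1, -5): (5, -4) → (6, -9)
T2 scale by (-1, 3): (6, -9) → (-6, -27)
T3 rotate counter-clockwise with cos θ = 8/17, sin θ = 15/17: (-6, -27) → (21, -18)
T4 translate by (-5, 3): (21, -18) → (16, -15)
T5 rotate counter-clockwise with cos θ = 3/5, sin θ = -4/5: (16, -15) → (-12/5, -109/5)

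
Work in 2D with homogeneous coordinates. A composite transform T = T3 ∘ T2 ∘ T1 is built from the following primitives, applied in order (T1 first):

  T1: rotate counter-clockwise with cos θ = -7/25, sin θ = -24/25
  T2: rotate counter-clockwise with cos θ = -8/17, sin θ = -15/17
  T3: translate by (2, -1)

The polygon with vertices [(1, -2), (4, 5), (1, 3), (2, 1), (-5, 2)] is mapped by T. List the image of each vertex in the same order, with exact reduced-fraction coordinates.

image vertices: (228/85, 96/85), (-1851/425, -757/425), (-69/85, -208/85), (-11/85, -27/85), (1776/425, -2518/425)

T1 rotate counter-clockwise with cos θ = -7/25, sin θ = -24/25: (1, -2) → (-11/5, -2/5); (4, 5) → (92/25, -131/25); (1, 3) → (13/5, -9/5); (2, 1) → (2/5, -11/5); (-5, 2) → (83/25, 106/25)
T2 rotate counter-clockwise with cos θ = -8/17, sin θ = -15/17: (-11/5, -2/5) → (58/85, 181/85); (92/25, -131/25) → (-2701/425, -332/425); (13/5, -9/5) → (-239/85, -123/85); (2/5, -11/5) → (-181/85, 58/85); (83/25, 106/25) → (926/425, -2093/425)
T3 translate by (2, -1): (58/85, 181/85) → (228/85, 96/85); (-2701/425, -332/425) → (-1851/425, -757/425); (-239/85, -123/85) → (-69/85, -208/85); (-181/85, 58/85) → (-11/85, -27/85); (926/425, -2093/425) → (1776/425, -2518/425)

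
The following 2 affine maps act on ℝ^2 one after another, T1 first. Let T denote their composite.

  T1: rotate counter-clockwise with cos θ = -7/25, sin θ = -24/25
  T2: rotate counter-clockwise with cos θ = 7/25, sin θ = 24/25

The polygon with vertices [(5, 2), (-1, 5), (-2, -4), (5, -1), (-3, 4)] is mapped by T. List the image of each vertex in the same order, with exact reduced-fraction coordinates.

image vertices: (3307/625, -626/625), (1153/625, 2971/625), (-2398/625, -1436/625), (2299/625, -2207/625), (-237/625, 3116/625)

T1 rotate counter-clockwise with cos θ = -7/25, sin θ = -24/25: (5, 2) → (13/25, -134/25); (-1, 5) → (127/25, -11/25); (-2, -4) → (-82/25, 76/25); (5, -1) → (-59/25, -113/25); (-3, 4) → (117/25, 44/25)
T2 rotate counter-clockwise with cos θ = 7/25, sin θ = 24/25: (13/25, -134/25) → (3307/625, -626/625); (127/25, -11/25) → (1153/625, 2971/625); (-82/25, 76/25) → (-2398/625, -1436/625); (-59/25, -113/25) → (2299/625, -2207/625); (117/25, 44/25) → (-237/625, 3116/625)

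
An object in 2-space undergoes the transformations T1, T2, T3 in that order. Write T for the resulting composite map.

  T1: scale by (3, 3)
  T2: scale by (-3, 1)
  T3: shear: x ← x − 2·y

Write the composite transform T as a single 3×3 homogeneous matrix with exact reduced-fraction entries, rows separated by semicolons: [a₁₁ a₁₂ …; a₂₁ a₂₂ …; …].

T = [-9 -6 0; 0 3 0; 0 0 1]

T1 = [3 0 0; 0 3 0; 0 0 1]
T2·T1 = [-9 0 0; 0 3 0; 0 0 1]
T3·…·T1 = [-9 -6 0; 0 3 0; 0 0 1]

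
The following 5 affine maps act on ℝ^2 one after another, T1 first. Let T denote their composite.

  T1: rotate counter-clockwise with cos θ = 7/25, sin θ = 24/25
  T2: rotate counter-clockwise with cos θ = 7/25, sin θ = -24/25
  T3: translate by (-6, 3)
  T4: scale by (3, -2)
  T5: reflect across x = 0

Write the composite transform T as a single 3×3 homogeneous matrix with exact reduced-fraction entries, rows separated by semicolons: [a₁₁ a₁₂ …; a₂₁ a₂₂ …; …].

T1 = [7/25 -24/25 0; 24/25 7/25 0; 0 0 1]
T2·T1 = [1 0 0; 0 1 0; 0 0 1]
T3·…·T1 = [1 0 -6; 0 1 3; 0 0 1]
T4·…·T1 = [3 0 -18; 0 -2 -6; 0 0 1]
T5·…·T1 = [-3 0 18; 0 -2 -6; 0 0 1]

T = [-3 0 18; 0 -2 -6; 0 0 1]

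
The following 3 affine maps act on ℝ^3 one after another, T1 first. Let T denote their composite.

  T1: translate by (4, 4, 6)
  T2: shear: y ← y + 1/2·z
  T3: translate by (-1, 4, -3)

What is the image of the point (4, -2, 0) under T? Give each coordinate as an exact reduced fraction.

T1 translate by (4, 4, 6): (4, -2, 0) → (8, 2, 6)
T2 shear: y ← y + 1/2·z: (8, 2, 6) → (8, 5, 6)
T3 translate by (-1, 4, -3): (8, 5, 6) → (7, 9, 3)

T(p) = (7, 9, 3)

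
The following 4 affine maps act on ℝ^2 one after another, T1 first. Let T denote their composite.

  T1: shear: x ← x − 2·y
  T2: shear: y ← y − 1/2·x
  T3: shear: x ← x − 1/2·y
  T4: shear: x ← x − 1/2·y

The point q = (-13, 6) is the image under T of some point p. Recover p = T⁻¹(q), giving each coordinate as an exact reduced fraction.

p = (-2, 5/2)

T1 = [1 -2 0; 0 1 0; 0 0 1]
T2·T1 = [1 -2 0; -1/2 2 0; 0 0 1]
T3·…·T1 = [5/4 -3 0; -1/2 2 0; 0 0 1]
T4·…·T1 = [3/2 -4 0; -1/2 2 0; 0 0 1]
det M = 1; M⁻¹ = [2 4 0; 1/2 3/2 0; 0 0 1]
M⁻¹ · (-13, 6)ᵀ = (-2, 5/2)ᵀ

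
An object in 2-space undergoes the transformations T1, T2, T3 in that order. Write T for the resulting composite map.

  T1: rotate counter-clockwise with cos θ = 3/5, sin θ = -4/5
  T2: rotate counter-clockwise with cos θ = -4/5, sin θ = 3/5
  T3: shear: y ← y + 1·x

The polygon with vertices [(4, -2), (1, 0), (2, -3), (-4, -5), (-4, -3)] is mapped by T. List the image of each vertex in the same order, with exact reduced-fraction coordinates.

T1 rotate counter-clockwise with cos θ = 3/5, sin θ = -4/5: (4, -2) → (4/5, -22/5); (1, 0) → (3/5, -4/5); (2, -3) → (-6/5, -17/5); (-4, -5) → (-32/5, 1/5); (-4, -3) → (-24/5, 7/5)
T2 rotate counter-clockwise with cos θ = -4/5, sin θ = 3/5: (4/5, -22/5) → (2, 4); (3/5, -4/5) → (0, 1); (-6/5, -17/5) → (3, 2); (-32/5, 1/5) → (5, -4); (-24/5, 7/5) → (3, -4)
T3 shear: y ← y + 1·x: (2, 4) → (2, 6); (0, 1) → (0, 1); (3, 2) → (3, 5); (5, -4) → (5, 1); (3, -4) → (3, -1)

image vertices: (2, 6), (0, 1), (3, 5), (5, 1), (3, -1)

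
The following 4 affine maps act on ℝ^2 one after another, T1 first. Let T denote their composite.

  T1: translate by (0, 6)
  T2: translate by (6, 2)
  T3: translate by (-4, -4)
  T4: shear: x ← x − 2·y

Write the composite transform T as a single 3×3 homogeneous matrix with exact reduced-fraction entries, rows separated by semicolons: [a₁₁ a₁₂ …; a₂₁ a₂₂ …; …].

T1 = [1 0 0; 0 1 6; 0 0 1]
T2·T1 = [1 0 6; 0 1 8; 0 0 1]
T3·…·T1 = [1 0 2; 0 1 4; 0 0 1]
T4·…·T1 = [1 -2 -6; 0 1 4; 0 0 1]

T = [1 -2 -6; 0 1 4; 0 0 1]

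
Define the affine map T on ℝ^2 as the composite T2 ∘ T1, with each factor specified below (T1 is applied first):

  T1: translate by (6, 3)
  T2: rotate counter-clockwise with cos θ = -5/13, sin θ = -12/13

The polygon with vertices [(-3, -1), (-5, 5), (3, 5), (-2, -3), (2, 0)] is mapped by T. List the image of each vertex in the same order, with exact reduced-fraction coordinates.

image vertices: (9/13, -46/13), (7, -4), (51/13, -148/13), (-20/13, -48/13), (-4/13, -111/13)

T1 translate by (6, 3): (-3, -1) → (3, 2); (-5, 5) → (1, 8); (3, 5) → (9, 8); (-2, -3) → (4, 0); (2, 0) → (8, 3)
T2 rotate counter-clockwise with cos θ = -5/13, sin θ = -12/13: (3, 2) → (9/13, -46/13); (1, 8) → (7, -4); (9, 8) → (51/13, -148/13); (4, 0) → (-20/13, -48/13); (8, 3) → (-4/13, -111/13)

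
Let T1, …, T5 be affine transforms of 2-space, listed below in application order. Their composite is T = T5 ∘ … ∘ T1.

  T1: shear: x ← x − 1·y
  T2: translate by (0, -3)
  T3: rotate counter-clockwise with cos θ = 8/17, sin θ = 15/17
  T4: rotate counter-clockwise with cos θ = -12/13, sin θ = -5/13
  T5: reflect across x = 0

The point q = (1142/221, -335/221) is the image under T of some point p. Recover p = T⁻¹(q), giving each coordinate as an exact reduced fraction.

p = (0, -2)

T1 = [1 -1 0; 0 1 0; 0 0 1]
T2·T1 = [1 -1 0; 0 1 -3; 0 0 1]
T3·…·T1 = [8/17 -23/17 45/17; 15/17 -7/17 -24/17; 0 0 1]
T4·…·T1 = [-21/221 241/221 -660/221; -220/221 199/221 63/221; 0 0 1]
T5·…·T1 = [21/221 -241/221 660/221; -220/221 199/221 63/221; 0 0 1]
det M = -1; M⁻¹ = [-199/221 -241/221 3; -220/221 -21/221 3; 0 0 1]
M⁻¹ · (1142/221, -335/221)ᵀ = (0, -2)ᵀ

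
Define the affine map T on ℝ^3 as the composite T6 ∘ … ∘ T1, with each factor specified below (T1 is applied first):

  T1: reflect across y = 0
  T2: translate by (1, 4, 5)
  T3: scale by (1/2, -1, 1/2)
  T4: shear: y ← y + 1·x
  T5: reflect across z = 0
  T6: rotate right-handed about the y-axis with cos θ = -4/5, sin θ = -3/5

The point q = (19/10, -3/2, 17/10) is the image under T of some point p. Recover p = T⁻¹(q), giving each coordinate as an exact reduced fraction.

T1 = [1 0 0 0; 0 -1 0 0; 0 0 1 0; 0 0 0 1]
T2·T1 = [1 0 0 1; 0 -1 0 4; 0 0 1 5; 0 0 0 1]
T3·…·T1 = [1/2 0 0 1/2; 0 1 0 -4; 0 0 1/2 5/2; 0 0 0 1]
T4·…·T1 = [1/2 0 0 1/2; 1/2 1 0 -7/2; 0 0 1/2 5/2; 0 0 0 1]
T5·…·T1 = [1/2 0 0 1/2; 1/2 1 0 -7/2; 0 0 -1/2 -5/2; 0 0 0 1]
T6·…·T1 = [-2/5 0 3/10 11/10; 1/2 1 0 -7/2; 3/10 0 2/5 23/10; 0 0 0 1]
det M = -1/4; M⁻¹ = [-8/5 0 6/5 -1; 4/5 1 -3/5 4; 6/5 0 8/5 -5; 0 0 0 1]
M⁻¹ · (19/10, -3/2, 17/10)ᵀ = (-2, 3, 0)ᵀ

p = (-2, 3, 0)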